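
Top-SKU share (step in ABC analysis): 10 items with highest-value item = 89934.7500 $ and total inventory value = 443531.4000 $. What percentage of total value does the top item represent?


Top item = 89934.7500
Total = 443531.4000
Percentage = 89934.7500 / 443531.4000 * 100 = 20.2770

20.2770%


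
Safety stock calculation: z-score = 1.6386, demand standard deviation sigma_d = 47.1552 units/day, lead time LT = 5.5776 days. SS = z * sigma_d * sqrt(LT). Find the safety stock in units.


sqrt(LT) = sqrt(5.5776) = 2.3617
SS = 1.6386 * 47.1552 * 2.3617 = 182.4846

182.4846 units


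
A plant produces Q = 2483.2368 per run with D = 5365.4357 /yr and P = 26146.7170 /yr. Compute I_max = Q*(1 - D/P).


D/P = 0.2052
1 - D/P = 0.7948
I_max = 2483.2368 * 0.7948 = 1973.6643

1973.6643 units


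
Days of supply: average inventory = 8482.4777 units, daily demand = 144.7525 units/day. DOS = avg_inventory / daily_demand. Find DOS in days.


DOS = 8482.4777 / 144.7525 = 58.5999

58.5999 days


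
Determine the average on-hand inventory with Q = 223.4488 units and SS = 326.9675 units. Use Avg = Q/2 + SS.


Q/2 = 111.7244
Avg = 111.7244 + 326.9675 = 438.6919

438.6919 units


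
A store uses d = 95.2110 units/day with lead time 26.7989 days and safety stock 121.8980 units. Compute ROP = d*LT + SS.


d*LT = 95.2110 * 26.7989 = 2551.5501
ROP = 2551.5501 + 121.8980 = 2673.4481

2673.4481 units


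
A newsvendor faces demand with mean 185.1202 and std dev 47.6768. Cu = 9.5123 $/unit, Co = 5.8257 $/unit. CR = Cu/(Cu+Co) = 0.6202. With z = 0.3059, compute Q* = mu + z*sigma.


CR = Cu/(Cu+Co) = 9.5123/(9.5123+5.8257) = 0.6202
z = 0.3059
Q* = 185.1202 + 0.3059 * 47.6768 = 199.7045

199.7045 units


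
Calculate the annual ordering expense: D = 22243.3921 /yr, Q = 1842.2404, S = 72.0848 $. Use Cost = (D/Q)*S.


Number of orders = D/Q = 12.0741
Cost = 12.0741 * 72.0848 = 870.3590

870.3590 $/yr


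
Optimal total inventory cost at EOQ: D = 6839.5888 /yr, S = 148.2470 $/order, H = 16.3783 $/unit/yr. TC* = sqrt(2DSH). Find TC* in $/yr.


2*D*S*H = 33213506.1175
TC* = sqrt(33213506.1175) = 5763.1160

5763.1160 $/yr


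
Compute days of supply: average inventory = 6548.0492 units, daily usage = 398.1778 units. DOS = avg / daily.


DOS = 6548.0492 / 398.1778 = 16.4450

16.4450 days


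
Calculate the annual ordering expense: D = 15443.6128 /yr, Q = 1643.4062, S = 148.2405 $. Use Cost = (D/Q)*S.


Number of orders = D/Q = 9.3973
Cost = 9.3973 * 148.2405 = 1393.0633

1393.0633 $/yr


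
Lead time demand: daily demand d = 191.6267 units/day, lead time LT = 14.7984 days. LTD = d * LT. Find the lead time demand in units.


LTD = 191.6267 * 14.7984 = 2835.7686

2835.7686 units


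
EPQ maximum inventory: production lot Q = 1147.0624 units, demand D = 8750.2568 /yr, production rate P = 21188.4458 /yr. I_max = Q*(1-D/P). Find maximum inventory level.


D/P = 0.4130
1 - D/P = 0.5870
I_max = 1147.0624 * 0.5870 = 673.3566

673.3566 units


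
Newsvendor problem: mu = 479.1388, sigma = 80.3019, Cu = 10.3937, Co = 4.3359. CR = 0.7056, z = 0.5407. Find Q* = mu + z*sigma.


CR = Cu/(Cu+Co) = 10.3937/(10.3937+4.3359) = 0.7056
z = 0.5407
Q* = 479.1388 + 0.5407 * 80.3019 = 522.5580

522.5580 units


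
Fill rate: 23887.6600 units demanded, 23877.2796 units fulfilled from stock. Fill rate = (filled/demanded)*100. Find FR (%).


FR = 23877.2796 / 23887.6600 * 100 = 99.9565

99.9565%


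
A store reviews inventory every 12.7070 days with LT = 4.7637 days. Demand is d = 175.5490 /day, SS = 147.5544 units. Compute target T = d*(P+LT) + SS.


P + LT = 17.4707
d*(P+LT) = 175.5490 * 17.4707 = 3066.9639
T = 3066.9639 + 147.5544 = 3214.5183

3214.5183 units


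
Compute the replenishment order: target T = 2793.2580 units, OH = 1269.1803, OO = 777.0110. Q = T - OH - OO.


Inventory position = OH + OO = 1269.1803 + 777.0110 = 2046.1913
Q = 2793.2580 - 2046.1913 = 747.0667

747.0667 units


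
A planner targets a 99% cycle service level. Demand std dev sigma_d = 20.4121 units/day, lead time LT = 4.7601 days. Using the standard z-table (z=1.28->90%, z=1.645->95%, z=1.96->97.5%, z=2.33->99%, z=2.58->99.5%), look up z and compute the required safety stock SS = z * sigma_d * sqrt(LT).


From the table, SL = 99% corresponds to z = 2.33
sqrt(LT) = sqrt(4.7601) = 2.1818
SS = 2.33 * 20.4121 * 2.1818 = 103.7652

103.7652 units


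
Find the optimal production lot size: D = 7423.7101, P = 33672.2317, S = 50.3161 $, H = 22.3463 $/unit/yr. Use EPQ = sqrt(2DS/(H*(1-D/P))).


1 - D/P = 1 - 0.2205 = 0.7795
H*(1-D/P) = 17.4196
2DS = 747064.2795
EPQ = sqrt(42886.3810) = 207.0903

207.0903 units


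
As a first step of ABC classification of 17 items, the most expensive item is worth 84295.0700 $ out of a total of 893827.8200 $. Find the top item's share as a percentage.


Top item = 84295.0700
Total = 893827.8200
Percentage = 84295.0700 / 893827.8200 * 100 = 9.4308

9.4308%


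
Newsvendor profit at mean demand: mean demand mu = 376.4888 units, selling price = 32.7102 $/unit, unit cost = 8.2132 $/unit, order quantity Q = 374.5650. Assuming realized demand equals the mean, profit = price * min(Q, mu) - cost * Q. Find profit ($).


Sales at mu = min(374.5650, 376.4888) = 374.5650
Revenue = 32.7102 * 374.5650 = 12252.0961
Total cost = 8.2132 * 374.5650 = 3076.3773
Profit = 12252.0961 - 3076.3773 = 9175.7188

9175.7188 $


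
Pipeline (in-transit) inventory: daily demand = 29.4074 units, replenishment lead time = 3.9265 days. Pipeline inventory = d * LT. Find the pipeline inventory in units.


Pipeline = 29.4074 * 3.9265 = 115.4682

115.4682 units


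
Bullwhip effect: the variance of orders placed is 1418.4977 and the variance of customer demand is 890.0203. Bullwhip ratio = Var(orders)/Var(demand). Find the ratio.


BW = 1418.4977 / 890.0203 = 1.5938

1.5938


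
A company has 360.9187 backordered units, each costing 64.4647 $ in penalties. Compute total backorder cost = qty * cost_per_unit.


Total = 360.9187 * 64.4647 = 23266.5157

23266.5157 $


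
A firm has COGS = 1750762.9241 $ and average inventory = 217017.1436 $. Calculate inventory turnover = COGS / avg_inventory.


Turnover = 1750762.9241 / 217017.1436 = 8.0674

8.0674


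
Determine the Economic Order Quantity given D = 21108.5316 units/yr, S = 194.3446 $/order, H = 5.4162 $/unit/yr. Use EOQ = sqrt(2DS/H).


2*D*S = 2 * 21108.5316 * 194.3446 = 8204658.2608
2*D*S/H = 1514836.6495
EOQ = sqrt(1514836.6495) = 1230.7870

1230.7870 units


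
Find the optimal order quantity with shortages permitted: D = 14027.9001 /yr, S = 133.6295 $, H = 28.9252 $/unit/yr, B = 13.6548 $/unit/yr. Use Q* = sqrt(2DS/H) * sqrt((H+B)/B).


sqrt(2DS/H) = 360.0181
sqrt((H+B)/B) = 1.7659
Q* = 360.0181 * 1.7659 = 635.7472

635.7472 units


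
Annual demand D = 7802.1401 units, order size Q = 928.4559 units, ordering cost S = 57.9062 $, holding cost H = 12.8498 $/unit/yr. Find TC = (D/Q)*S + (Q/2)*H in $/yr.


Ordering cost = D*S/Q = 486.6061
Holding cost = Q*H/2 = 5965.2363
TC = 486.6061 + 5965.2363 = 6451.8424

6451.8424 $/yr


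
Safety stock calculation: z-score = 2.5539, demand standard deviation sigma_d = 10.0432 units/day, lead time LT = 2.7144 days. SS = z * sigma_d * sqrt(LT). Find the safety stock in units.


sqrt(LT) = sqrt(2.7144) = 1.6475
SS = 2.5539 * 10.0432 * 1.6475 = 42.2584

42.2584 units


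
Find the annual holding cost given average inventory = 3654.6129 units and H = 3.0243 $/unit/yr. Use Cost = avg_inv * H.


Cost = 3654.6129 * 3.0243 = 11052.6458

11052.6458 $/yr


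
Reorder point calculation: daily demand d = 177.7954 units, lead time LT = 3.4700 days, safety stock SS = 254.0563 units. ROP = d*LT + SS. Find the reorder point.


d*LT = 177.7954 * 3.4700 = 616.9500
ROP = 616.9500 + 254.0563 = 871.0063

871.0063 units


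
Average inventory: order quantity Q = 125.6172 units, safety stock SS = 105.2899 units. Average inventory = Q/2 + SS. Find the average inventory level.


Q/2 = 62.8086
Avg = 62.8086 + 105.2899 = 168.0985

168.0985 units


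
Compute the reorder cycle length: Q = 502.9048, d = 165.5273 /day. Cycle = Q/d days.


Cycle = 502.9048 / 165.5273 = 3.0382

3.0382 days


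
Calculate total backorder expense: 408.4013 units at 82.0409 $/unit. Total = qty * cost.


Total = 408.4013 * 82.0409 = 33505.6102

33505.6102 $


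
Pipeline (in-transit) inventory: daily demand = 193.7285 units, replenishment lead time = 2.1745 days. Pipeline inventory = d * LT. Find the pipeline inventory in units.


Pipeline = 193.7285 * 2.1745 = 421.2626

421.2626 units


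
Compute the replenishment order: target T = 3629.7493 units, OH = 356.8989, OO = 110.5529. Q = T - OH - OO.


Inventory position = OH + OO = 356.8989 + 110.5529 = 467.4518
Q = 3629.7493 - 467.4518 = 3162.2975

3162.2975 units


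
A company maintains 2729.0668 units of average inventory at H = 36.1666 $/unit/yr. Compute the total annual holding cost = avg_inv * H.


Cost = 2729.0668 * 36.1666 = 98701.0673

98701.0673 $/yr


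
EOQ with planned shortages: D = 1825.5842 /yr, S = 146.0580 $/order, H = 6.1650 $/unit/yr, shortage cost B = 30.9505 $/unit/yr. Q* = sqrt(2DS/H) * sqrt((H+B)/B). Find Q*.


sqrt(2DS/H) = 294.1115
sqrt((H+B)/B) = 1.0951
Q* = 294.1115 * 1.0951 = 322.0742

322.0742 units


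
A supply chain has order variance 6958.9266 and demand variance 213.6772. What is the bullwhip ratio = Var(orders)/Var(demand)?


BW = 6958.9266 / 213.6772 = 32.5675

32.5675


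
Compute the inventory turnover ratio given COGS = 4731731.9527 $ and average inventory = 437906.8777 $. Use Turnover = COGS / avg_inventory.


Turnover = 4731731.9527 / 437906.8777 = 10.8053

10.8053


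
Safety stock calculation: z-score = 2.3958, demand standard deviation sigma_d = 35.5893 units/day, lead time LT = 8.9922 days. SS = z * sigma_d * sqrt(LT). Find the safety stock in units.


sqrt(LT) = sqrt(8.9922) = 2.9987
SS = 2.3958 * 35.5893 * 2.9987 = 255.6837

255.6837 units


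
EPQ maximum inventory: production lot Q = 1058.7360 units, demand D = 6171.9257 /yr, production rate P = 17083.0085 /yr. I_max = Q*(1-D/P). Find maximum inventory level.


D/P = 0.3613
1 - D/P = 0.6387
I_max = 1058.7360 * 0.6387 = 676.2249

676.2249 units


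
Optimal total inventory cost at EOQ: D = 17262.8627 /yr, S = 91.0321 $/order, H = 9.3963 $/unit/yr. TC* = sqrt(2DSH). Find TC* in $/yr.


2*D*S*H = 29532094.3872
TC* = sqrt(29532094.3872) = 5434.3440

5434.3440 $/yr


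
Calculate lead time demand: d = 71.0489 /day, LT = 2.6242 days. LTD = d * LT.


LTD = 71.0489 * 2.6242 = 186.4465

186.4465 units


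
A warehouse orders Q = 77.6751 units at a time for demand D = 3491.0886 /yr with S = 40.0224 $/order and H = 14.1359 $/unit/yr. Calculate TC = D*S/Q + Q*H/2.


Ordering cost = D*S/Q = 1798.7971
Holding cost = Q*H/2 = 549.0037
TC = 1798.7971 + 549.0037 = 2347.8008

2347.8008 $/yr


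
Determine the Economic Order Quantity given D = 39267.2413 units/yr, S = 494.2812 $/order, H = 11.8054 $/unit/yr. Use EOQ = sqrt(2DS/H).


2*D*S = 2 * 39267.2413 * 494.2812 = 38818118.3009
2*D*S/H = 3288166.2884
EOQ = sqrt(3288166.2884) = 1813.3302

1813.3302 units


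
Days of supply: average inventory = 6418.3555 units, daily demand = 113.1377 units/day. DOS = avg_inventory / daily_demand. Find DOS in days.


DOS = 6418.3555 / 113.1377 = 56.7305

56.7305 days


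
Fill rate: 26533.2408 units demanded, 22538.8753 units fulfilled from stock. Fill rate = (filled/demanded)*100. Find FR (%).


FR = 22538.8753 / 26533.2408 * 100 = 84.9458

84.9458%


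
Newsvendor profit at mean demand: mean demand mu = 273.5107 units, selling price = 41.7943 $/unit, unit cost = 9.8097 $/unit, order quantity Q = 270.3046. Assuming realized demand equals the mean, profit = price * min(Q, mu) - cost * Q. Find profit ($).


Sales at mu = min(270.3046, 273.5107) = 270.3046
Revenue = 41.7943 * 270.3046 = 11297.1915
Total cost = 9.8097 * 270.3046 = 2651.6070
Profit = 11297.1915 - 2651.6070 = 8645.5845

8645.5845 $


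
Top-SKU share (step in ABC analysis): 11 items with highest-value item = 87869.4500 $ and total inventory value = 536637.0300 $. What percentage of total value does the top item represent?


Top item = 87869.4500
Total = 536637.0300
Percentage = 87869.4500 / 536637.0300 * 100 = 16.3741

16.3741%


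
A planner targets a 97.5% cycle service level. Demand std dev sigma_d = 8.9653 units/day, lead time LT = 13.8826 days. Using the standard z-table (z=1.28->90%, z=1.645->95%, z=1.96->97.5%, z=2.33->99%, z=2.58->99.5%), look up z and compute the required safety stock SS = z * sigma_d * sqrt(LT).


From the table, SL = 97.5% corresponds to z = 1.96
sqrt(LT) = sqrt(13.8826) = 3.7259
SS = 1.96 * 8.9653 * 3.7259 = 65.4721

65.4721 units


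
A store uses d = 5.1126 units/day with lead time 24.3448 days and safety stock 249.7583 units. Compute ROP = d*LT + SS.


d*LT = 5.1126 * 24.3448 = 124.4652
ROP = 124.4652 + 249.7583 = 374.2235

374.2235 units


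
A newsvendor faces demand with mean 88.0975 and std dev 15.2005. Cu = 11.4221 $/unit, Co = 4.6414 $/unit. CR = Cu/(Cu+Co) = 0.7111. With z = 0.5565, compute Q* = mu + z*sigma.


CR = Cu/(Cu+Co) = 11.4221/(11.4221+4.6414) = 0.7111
z = 0.5565
Q* = 88.0975 + 0.5565 * 15.2005 = 96.5566

96.5566 units


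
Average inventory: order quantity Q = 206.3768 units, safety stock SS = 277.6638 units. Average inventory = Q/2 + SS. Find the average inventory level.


Q/2 = 103.1884
Avg = 103.1884 + 277.6638 = 380.8522

380.8522 units


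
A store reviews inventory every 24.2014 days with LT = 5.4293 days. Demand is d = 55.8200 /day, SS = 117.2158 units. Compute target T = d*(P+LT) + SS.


P + LT = 29.6307
d*(P+LT) = 55.8200 * 29.6307 = 1653.9857
T = 1653.9857 + 117.2158 = 1771.2015

1771.2015 units


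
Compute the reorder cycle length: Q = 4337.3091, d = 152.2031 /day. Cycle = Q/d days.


Cycle = 4337.3091 / 152.2031 = 28.4969

28.4969 days


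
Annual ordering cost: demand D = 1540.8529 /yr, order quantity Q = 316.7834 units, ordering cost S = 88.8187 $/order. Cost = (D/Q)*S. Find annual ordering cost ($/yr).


Number of orders = D/Q = 4.8641
Cost = 4.8641 * 88.8187 = 432.0193

432.0193 $/yr


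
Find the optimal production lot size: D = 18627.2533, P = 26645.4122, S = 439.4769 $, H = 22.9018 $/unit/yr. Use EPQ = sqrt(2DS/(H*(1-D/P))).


1 - D/P = 1 - 0.6991 = 0.3009
H*(1-D/P) = 6.8916
2DS = 16372495.0716
EPQ = sqrt(2375707.8633) = 1541.3331

1541.3331 units


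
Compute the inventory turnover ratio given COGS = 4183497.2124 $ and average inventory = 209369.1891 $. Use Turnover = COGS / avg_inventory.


Turnover = 4183497.2124 / 209369.1891 = 19.9814

19.9814


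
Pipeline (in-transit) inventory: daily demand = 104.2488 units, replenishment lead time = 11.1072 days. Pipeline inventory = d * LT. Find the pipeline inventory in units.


Pipeline = 104.2488 * 11.1072 = 1157.9123

1157.9123 units


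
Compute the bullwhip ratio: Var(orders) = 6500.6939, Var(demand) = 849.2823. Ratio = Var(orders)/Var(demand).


BW = 6500.6939 / 849.2823 = 7.6543

7.6543


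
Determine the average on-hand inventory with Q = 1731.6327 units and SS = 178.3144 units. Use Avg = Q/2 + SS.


Q/2 = 865.8164
Avg = 865.8164 + 178.3144 = 1044.1308

1044.1308 units


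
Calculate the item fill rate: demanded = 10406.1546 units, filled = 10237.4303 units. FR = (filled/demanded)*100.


FR = 10237.4303 / 10406.1546 * 100 = 98.3786

98.3786%


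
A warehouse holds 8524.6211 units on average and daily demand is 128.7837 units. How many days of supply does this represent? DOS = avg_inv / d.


DOS = 8524.6211 / 128.7837 = 66.1933

66.1933 days


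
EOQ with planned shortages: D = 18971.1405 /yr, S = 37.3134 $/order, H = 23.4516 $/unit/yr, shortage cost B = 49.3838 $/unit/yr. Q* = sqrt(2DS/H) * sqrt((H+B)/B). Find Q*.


sqrt(2DS/H) = 245.7015
sqrt((H+B)/B) = 1.2144
Q* = 245.7015 * 1.2144 = 298.3918

298.3918 units


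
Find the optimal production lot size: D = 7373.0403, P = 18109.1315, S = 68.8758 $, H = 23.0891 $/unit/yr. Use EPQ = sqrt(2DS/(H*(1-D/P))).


1 - D/P = 1 - 0.4071 = 0.5929
H*(1-D/P) = 13.6885
2DS = 1015648.0982
EPQ = sqrt(74197.2288) = 272.3917

272.3917 units


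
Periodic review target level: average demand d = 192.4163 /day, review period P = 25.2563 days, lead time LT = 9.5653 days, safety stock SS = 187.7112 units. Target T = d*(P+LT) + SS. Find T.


P + LT = 34.8216
d*(P+LT) = 192.4163 * 34.8216 = 6700.2434
T = 6700.2434 + 187.7112 = 6887.9546

6887.9546 units


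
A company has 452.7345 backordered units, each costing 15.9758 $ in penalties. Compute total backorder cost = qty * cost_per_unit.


Total = 452.7345 * 15.9758 = 7232.7958

7232.7958 $


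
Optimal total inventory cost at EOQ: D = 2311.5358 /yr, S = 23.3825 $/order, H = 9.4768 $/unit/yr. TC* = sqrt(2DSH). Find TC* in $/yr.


2*D*S*H = 1024432.3349
TC* = sqrt(1024432.3349) = 1012.1424

1012.1424 $/yr


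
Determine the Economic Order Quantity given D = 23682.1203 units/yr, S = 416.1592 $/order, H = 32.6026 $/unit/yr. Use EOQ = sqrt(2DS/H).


2*D*S = 2 * 23682.1203 * 416.1592 = 19711064.4767
2*D*S/H = 604585.6612
EOQ = sqrt(604585.6612) = 777.5511

777.5511 units


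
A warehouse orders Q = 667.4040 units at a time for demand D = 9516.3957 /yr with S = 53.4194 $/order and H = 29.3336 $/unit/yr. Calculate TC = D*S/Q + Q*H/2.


Ordering cost = D*S/Q = 761.6978
Holding cost = Q*H/2 = 9788.6810
TC = 761.6978 + 9788.6810 = 10550.3788

10550.3788 $/yr


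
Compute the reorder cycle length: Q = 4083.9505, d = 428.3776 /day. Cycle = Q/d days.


Cycle = 4083.9505 / 428.3776 = 9.5335

9.5335 days


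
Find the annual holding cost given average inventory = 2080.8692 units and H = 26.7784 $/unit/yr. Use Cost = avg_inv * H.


Cost = 2080.8692 * 26.7784 = 55722.3478

55722.3478 $/yr


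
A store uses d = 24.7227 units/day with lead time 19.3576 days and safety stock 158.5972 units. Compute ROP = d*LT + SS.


d*LT = 24.7227 * 19.3576 = 478.5721
ROP = 478.5721 + 158.5972 = 637.1693

637.1693 units


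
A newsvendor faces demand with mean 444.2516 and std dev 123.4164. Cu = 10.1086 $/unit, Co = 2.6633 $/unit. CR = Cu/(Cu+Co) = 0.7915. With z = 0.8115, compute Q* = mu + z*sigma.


CR = Cu/(Cu+Co) = 10.1086/(10.1086+2.6633) = 0.7915
z = 0.8115
Q* = 444.2516 + 0.8115 * 123.4164 = 544.4040

544.4040 units


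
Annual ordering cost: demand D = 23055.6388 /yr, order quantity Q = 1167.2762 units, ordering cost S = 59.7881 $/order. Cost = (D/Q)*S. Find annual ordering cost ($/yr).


Number of orders = D/Q = 19.7517
Cost = 19.7517 * 59.7881 = 1180.9140

1180.9140 $/yr


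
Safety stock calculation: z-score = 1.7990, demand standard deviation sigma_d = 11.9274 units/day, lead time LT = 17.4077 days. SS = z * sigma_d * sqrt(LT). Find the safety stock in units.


sqrt(LT) = sqrt(17.4077) = 4.1723
SS = 1.7990 * 11.9274 * 4.1723 = 89.5257

89.5257 units


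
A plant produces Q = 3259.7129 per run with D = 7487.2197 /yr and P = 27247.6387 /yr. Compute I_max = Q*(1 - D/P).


D/P = 0.2748
1 - D/P = 0.7252
I_max = 3259.7129 * 0.7252 = 2363.9954

2363.9954 units


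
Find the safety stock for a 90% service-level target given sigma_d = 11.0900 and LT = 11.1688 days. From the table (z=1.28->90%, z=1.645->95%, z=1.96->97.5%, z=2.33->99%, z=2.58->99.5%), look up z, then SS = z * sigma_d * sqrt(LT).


From the table, SL = 90% corresponds to z = 1.28
sqrt(LT) = sqrt(11.1688) = 3.3420
SS = 1.28 * 11.0900 * 3.3420 = 47.4400

47.4400 units


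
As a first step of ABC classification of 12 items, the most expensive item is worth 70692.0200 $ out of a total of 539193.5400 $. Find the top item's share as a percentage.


Top item = 70692.0200
Total = 539193.5400
Percentage = 70692.0200 / 539193.5400 * 100 = 13.1107

13.1107%


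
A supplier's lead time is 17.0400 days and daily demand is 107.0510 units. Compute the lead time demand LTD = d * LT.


LTD = 107.0510 * 17.0400 = 1824.1490

1824.1490 units


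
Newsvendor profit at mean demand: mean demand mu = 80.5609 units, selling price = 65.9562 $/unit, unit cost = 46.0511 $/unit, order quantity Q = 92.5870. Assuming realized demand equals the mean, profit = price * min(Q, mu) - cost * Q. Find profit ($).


Sales at mu = min(92.5870, 80.5609) = 80.5609
Revenue = 65.9562 * 80.5609 = 5313.4908
Total cost = 46.0511 * 92.5870 = 4263.7332
Profit = 5313.4908 - 4263.7332 = 1049.7576

1049.7576 $


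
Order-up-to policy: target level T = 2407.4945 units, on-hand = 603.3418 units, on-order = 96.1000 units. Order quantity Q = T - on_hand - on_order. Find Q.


Inventory position = OH + OO = 603.3418 + 96.1000 = 699.4418
Q = 2407.4945 - 699.4418 = 1708.0527

1708.0527 units


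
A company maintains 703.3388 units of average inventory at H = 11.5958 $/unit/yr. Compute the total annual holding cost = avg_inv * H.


Cost = 703.3388 * 11.5958 = 8155.7761

8155.7761 $/yr


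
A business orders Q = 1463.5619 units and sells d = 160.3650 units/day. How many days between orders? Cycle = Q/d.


Cycle = 1463.5619 / 160.3650 = 9.1264

9.1264 days


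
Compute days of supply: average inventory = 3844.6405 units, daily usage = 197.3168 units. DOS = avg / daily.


DOS = 3844.6405 / 197.3168 = 19.4846

19.4846 days


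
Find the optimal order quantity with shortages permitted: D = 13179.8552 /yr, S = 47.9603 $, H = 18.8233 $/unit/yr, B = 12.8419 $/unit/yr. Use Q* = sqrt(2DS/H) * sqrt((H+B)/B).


sqrt(2DS/H) = 259.1573
sqrt((H+B)/B) = 1.5703
Q* = 259.1573 * 1.5703 = 406.9489

406.9489 units


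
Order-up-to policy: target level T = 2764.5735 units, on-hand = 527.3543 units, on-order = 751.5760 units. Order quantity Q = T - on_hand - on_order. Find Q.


Inventory position = OH + OO = 527.3543 + 751.5760 = 1278.9303
Q = 2764.5735 - 1278.9303 = 1485.6432

1485.6432 units


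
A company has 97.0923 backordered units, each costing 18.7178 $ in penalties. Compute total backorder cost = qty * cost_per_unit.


Total = 97.0923 * 18.7178 = 1817.3543

1817.3543 $


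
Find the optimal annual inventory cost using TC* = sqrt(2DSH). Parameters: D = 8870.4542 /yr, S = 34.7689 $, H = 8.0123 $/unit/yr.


2*D*S*H = 4942241.9926
TC* = sqrt(4942241.9926) = 2223.1154

2223.1154 $/yr


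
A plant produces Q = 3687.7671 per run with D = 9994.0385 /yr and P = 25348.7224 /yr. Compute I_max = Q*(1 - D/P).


D/P = 0.3943
1 - D/P = 0.6057
I_max = 3687.7671 * 0.6057 = 2233.8206

2233.8206 units


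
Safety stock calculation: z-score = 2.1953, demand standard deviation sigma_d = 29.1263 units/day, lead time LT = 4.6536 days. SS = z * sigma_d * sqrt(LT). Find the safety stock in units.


sqrt(LT) = sqrt(4.6536) = 2.1572
SS = 2.1953 * 29.1263 * 2.1572 = 137.9348

137.9348 units


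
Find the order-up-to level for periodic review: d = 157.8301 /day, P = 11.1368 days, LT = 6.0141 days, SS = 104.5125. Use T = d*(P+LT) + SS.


P + LT = 17.1509
d*(P+LT) = 157.8301 * 17.1509 = 2706.9283
T = 2706.9283 + 104.5125 = 2811.4408

2811.4408 units


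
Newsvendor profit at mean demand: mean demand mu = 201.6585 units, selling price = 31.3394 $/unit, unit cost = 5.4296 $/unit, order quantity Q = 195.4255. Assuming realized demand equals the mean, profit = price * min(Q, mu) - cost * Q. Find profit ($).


Sales at mu = min(195.4255, 201.6585) = 195.4255
Revenue = 31.3394 * 195.4255 = 6124.5179
Total cost = 5.4296 * 195.4255 = 1061.0823
Profit = 6124.5179 - 1061.0823 = 5063.4356

5063.4356 $


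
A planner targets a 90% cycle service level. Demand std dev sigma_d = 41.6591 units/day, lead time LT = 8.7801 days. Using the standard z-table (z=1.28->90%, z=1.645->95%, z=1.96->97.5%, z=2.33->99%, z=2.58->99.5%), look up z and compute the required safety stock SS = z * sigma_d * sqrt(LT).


From the table, SL = 90% corresponds to z = 1.28
sqrt(LT) = sqrt(8.7801) = 2.9631
SS = 1.28 * 41.6591 * 2.9631 = 158.0045

158.0045 units


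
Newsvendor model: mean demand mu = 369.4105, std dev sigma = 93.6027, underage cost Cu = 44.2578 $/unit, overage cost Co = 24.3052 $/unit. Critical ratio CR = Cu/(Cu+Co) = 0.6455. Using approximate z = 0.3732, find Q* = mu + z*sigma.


CR = Cu/(Cu+Co) = 44.2578/(44.2578+24.3052) = 0.6455
z = 0.3732
Q* = 369.4105 + 0.3732 * 93.6027 = 404.3430

404.3430 units


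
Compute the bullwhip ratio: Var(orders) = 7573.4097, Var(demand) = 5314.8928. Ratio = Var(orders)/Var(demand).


BW = 7573.4097 / 5314.8928 = 1.4249

1.4249


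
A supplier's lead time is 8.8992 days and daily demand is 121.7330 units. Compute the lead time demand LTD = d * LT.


LTD = 121.7330 * 8.8992 = 1083.3263

1083.3263 units


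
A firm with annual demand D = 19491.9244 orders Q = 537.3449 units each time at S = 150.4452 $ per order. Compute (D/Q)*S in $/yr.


Number of orders = D/Q = 36.2745
Cost = 36.2745 * 150.4452 = 5457.3263

5457.3263 $/yr


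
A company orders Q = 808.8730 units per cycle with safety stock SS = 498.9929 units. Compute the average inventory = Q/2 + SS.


Q/2 = 404.4365
Avg = 404.4365 + 498.9929 = 903.4294

903.4294 units


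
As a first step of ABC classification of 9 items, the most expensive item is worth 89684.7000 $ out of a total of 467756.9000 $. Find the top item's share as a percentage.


Top item = 89684.7000
Total = 467756.9000
Percentage = 89684.7000 / 467756.9000 * 100 = 19.1734

19.1734%


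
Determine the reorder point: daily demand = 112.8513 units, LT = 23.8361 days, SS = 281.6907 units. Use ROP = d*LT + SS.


d*LT = 112.8513 * 23.8361 = 2689.9349
ROP = 2689.9349 + 281.6907 = 2971.6256

2971.6256 units


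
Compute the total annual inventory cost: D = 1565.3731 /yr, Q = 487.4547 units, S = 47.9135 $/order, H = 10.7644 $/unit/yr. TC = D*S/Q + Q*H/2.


Ordering cost = D*S/Q = 153.8656
Holding cost = Q*H/2 = 2623.5787
TC = 153.8656 + 2623.5787 = 2777.4443

2777.4443 $/yr


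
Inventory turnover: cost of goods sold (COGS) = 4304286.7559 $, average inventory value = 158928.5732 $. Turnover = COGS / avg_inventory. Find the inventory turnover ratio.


Turnover = 4304286.7559 / 158928.5732 = 27.0832

27.0832


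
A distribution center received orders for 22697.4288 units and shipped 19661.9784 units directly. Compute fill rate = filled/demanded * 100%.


FR = 19661.9784 / 22697.4288 * 100 = 86.6265

86.6265%


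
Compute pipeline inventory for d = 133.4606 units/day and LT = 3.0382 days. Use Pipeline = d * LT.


Pipeline = 133.4606 * 3.0382 = 405.4800

405.4800 units


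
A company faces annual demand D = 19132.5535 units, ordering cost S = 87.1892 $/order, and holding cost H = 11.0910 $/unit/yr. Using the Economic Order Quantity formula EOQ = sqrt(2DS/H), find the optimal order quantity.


2*D*S = 2 * 19132.5535 * 87.1892 = 3336304.0672
2*D*S/H = 300811.8355
EOQ = sqrt(300811.8355) = 548.4632

548.4632 units


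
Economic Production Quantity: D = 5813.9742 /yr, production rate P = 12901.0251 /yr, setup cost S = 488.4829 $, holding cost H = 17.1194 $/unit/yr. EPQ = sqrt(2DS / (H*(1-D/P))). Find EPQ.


1 - D/P = 1 - 0.4507 = 0.5493
H*(1-D/P) = 9.4044
2DS = 5680053.9555
EPQ = sqrt(603980.0447) = 777.1615

777.1615 units


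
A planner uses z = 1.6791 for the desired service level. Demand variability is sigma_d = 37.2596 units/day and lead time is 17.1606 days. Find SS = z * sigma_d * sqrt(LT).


sqrt(LT) = sqrt(17.1606) = 4.1425
SS = 1.6791 * 37.2596 * 4.1425 = 259.1678

259.1678 units


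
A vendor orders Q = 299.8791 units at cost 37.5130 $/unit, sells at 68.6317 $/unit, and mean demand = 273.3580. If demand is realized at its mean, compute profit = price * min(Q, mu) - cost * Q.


Sales at mu = min(299.8791, 273.3580) = 273.3580
Revenue = 68.6317 * 273.3580 = 18761.0242
Total cost = 37.5130 * 299.8791 = 11249.3647
Profit = 18761.0242 - 11249.3647 = 7511.6596

7511.6596 $


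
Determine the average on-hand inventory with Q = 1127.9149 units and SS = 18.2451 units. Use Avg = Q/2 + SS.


Q/2 = 563.9574
Avg = 563.9574 + 18.2451 = 582.2025

582.2025 units


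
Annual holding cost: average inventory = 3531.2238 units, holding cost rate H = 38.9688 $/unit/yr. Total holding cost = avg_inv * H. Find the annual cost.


Cost = 3531.2238 * 38.9688 = 137607.5540

137607.5540 $/yr


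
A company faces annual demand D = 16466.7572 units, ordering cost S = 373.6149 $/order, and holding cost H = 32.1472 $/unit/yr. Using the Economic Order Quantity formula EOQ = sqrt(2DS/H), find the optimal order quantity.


2*D*S = 2 * 16466.7572 * 373.6149 = 12304451.6892
2*D*S/H = 382753.4494
EOQ = sqrt(382753.4494) = 618.6707

618.6707 units


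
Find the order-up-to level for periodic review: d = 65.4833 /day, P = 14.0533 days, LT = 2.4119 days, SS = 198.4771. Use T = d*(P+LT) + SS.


P + LT = 16.4652
d*(P+LT) = 65.4833 * 16.4652 = 1078.1956
T = 1078.1956 + 198.4771 = 1276.6727

1276.6727 units


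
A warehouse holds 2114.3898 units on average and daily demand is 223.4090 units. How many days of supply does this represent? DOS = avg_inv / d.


DOS = 2114.3898 / 223.4090 = 9.4642

9.4642 days


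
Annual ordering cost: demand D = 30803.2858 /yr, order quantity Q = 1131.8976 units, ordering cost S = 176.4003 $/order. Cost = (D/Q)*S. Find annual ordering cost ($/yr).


Number of orders = D/Q = 27.2138
Cost = 27.2138 * 176.4003 = 4800.5304

4800.5304 $/yr


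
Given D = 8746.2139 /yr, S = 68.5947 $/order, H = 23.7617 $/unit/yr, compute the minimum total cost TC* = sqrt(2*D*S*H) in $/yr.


2*D*S*H = 28511374.8215
TC* = sqrt(28511374.8215) = 5339.6044

5339.6044 $/yr


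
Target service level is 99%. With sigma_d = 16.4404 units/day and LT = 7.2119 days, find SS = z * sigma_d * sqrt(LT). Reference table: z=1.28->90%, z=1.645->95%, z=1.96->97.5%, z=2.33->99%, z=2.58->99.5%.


From the table, SL = 99% corresponds to z = 2.33
sqrt(LT) = sqrt(7.2119) = 2.6855
SS = 2.33 * 16.4404 * 2.6855 = 102.8710

102.8710 units


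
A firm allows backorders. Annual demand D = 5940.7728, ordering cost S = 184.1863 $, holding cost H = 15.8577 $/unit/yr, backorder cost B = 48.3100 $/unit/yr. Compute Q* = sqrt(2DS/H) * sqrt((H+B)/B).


sqrt(2DS/H) = 371.4882
sqrt((H+B)/B) = 1.1525
Q* = 371.4882 * 1.1525 = 428.1390

428.1390 units


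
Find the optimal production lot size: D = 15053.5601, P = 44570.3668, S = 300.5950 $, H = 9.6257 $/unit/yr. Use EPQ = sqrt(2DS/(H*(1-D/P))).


1 - D/P = 1 - 0.3377 = 0.6623
H*(1-D/P) = 6.3746
2DS = 9050049.7965
EPQ = sqrt(1419696.4089) = 1191.5101

1191.5101 units


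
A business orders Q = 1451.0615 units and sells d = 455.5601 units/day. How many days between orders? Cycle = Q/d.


Cycle = 1451.0615 / 455.5601 = 3.1852

3.1852 days


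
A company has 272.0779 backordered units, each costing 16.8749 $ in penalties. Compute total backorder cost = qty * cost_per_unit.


Total = 272.0779 * 16.8749 = 4591.2874

4591.2874 $


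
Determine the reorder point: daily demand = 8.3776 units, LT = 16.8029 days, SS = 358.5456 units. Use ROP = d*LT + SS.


d*LT = 8.3776 * 16.8029 = 140.7680
ROP = 140.7680 + 358.5456 = 499.3136

499.3136 units


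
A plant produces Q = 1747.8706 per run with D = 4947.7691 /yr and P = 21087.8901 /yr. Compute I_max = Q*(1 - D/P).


D/P = 0.2346
1 - D/P = 0.7654
I_max = 1747.8706 * 0.7654 = 1337.7746

1337.7746 units


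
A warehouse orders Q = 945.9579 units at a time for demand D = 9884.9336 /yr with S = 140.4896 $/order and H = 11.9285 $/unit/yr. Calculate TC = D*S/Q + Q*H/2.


Ordering cost = D*S/Q = 1468.0678
Holding cost = Q*H/2 = 5641.9294
TC = 1468.0678 + 5641.9294 = 7109.9972

7109.9972 $/yr


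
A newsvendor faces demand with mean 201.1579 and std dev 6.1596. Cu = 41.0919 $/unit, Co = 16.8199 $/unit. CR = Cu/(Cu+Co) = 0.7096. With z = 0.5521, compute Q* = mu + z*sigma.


CR = Cu/(Cu+Co) = 41.0919/(41.0919+16.8199) = 0.7096
z = 0.5521
Q* = 201.1579 + 0.5521 * 6.1596 = 204.5586

204.5586 units


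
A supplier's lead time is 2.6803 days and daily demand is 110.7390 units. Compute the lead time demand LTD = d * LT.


LTD = 110.7390 * 2.6803 = 296.8137

296.8137 units


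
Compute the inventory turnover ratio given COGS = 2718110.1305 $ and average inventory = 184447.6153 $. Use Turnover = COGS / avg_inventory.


Turnover = 2718110.1305 / 184447.6153 = 14.7365

14.7365


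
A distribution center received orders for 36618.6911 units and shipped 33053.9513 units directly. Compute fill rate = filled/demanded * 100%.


FR = 33053.9513 / 36618.6911 * 100 = 90.2652

90.2652%


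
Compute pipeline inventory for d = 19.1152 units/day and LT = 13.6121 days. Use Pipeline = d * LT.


Pipeline = 19.1152 * 13.6121 = 260.1980

260.1980 units


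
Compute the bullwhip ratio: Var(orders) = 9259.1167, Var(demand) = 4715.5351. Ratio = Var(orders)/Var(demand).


BW = 9259.1167 / 4715.5351 = 1.9635

1.9635


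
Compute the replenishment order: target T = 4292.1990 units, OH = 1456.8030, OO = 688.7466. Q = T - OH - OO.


Inventory position = OH + OO = 1456.8030 + 688.7466 = 2145.5496
Q = 4292.1990 - 2145.5496 = 2146.6494

2146.6494 units


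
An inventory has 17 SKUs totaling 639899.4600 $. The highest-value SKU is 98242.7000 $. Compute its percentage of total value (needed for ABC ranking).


Top item = 98242.7000
Total = 639899.4600
Percentage = 98242.7000 / 639899.4600 * 100 = 15.3528

15.3528%


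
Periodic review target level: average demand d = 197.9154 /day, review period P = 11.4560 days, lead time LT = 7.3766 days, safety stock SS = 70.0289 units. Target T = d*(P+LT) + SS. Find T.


P + LT = 18.8326
d*(P+LT) = 197.9154 * 18.8326 = 3727.2616
T = 3727.2616 + 70.0289 = 3797.2905

3797.2905 units


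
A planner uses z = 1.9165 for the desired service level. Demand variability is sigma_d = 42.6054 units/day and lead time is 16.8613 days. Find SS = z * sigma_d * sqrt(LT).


sqrt(LT) = sqrt(16.8613) = 4.1063
SS = 1.9165 * 42.6054 * 4.1063 = 335.2888

335.2888 units


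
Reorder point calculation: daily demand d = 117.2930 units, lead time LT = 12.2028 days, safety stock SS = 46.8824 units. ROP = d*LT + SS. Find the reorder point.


d*LT = 117.2930 * 12.2028 = 1431.3030
ROP = 1431.3030 + 46.8824 = 1478.1854

1478.1854 units


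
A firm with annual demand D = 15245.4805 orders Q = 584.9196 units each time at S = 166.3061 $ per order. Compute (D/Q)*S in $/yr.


Number of orders = D/Q = 26.0642
Cost = 26.0642 * 166.3061 = 4334.6409

4334.6409 $/yr


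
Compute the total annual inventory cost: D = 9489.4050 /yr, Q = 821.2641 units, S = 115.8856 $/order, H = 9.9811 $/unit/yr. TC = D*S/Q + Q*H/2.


Ordering cost = D*S/Q = 1339.0155
Holding cost = Q*H/2 = 4098.5596
TC = 1339.0155 + 4098.5596 = 5437.5751

5437.5751 $/yr


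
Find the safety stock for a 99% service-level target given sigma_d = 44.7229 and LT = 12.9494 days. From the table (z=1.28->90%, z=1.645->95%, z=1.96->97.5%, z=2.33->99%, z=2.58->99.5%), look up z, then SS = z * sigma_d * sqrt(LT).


From the table, SL = 99% corresponds to z = 2.33
sqrt(LT) = sqrt(12.9494) = 3.5985
SS = 2.33 * 44.7229 * 3.5985 = 374.9822

374.9822 units


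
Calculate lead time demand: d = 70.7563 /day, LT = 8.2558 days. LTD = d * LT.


LTD = 70.7563 * 8.2558 = 584.1499

584.1499 units


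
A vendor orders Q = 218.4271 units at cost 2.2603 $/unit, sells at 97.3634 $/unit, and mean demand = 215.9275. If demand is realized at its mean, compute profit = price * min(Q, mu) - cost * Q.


Sales at mu = min(218.4271, 215.9275) = 215.9275
Revenue = 97.3634 * 215.9275 = 21023.4356
Total cost = 2.2603 * 218.4271 = 493.7108
Profit = 21023.4356 - 493.7108 = 20529.7248

20529.7248 $


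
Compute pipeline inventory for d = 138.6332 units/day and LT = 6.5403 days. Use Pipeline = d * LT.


Pipeline = 138.6332 * 6.5403 = 906.7027

906.7027 units


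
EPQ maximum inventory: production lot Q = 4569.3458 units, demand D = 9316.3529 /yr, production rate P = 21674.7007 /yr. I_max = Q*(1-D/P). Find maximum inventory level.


D/P = 0.4298
1 - D/P = 0.5702
I_max = 4569.3458 * 0.5702 = 2605.3215

2605.3215 units


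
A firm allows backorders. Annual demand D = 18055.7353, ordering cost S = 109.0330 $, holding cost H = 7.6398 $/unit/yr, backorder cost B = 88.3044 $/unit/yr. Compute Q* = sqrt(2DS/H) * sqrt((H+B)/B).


sqrt(2DS/H) = 717.8944
sqrt((H+B)/B) = 1.0424
Q* = 717.8944 * 1.0424 = 748.3052

748.3052 units


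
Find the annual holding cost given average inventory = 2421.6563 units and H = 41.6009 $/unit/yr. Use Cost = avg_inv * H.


Cost = 2421.6563 * 41.6009 = 100743.0816

100743.0816 $/yr


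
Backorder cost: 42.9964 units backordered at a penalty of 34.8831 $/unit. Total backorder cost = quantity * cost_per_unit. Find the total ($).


Total = 42.9964 * 34.8831 = 1499.8477

1499.8477 $


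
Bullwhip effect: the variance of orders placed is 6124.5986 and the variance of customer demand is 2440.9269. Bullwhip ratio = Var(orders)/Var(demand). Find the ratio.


BW = 6124.5986 / 2440.9269 = 2.5091

2.5091


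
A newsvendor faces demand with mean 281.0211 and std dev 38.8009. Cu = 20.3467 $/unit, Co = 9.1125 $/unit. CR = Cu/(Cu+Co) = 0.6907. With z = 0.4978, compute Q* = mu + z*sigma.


CR = Cu/(Cu+Co) = 20.3467/(20.3467+9.1125) = 0.6907
z = 0.4978
Q* = 281.0211 + 0.4978 * 38.8009 = 300.3362

300.3362 units


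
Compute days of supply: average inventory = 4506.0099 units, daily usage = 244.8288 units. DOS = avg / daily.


DOS = 4506.0099 / 244.8288 = 18.4047

18.4047 days


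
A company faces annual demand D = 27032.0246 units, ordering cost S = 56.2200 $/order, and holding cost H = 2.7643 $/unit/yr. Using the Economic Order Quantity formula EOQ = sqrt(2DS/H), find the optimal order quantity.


2*D*S = 2 * 27032.0246 * 56.2200 = 3039480.8460
2*D*S/H = 1099548.1120
EOQ = sqrt(1099548.1120) = 1048.5934

1048.5934 units


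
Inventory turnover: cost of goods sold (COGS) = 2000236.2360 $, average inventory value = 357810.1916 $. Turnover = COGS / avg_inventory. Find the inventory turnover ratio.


Turnover = 2000236.2360 / 357810.1916 = 5.5902

5.5902


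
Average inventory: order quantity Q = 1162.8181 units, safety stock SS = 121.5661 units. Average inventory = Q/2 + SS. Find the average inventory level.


Q/2 = 581.4090
Avg = 581.4090 + 121.5661 = 702.9751

702.9751 units


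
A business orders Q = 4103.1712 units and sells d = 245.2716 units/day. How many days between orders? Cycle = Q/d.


Cycle = 4103.1712 / 245.2716 = 16.7291

16.7291 days


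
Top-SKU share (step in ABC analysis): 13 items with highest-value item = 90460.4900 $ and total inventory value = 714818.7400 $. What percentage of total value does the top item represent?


Top item = 90460.4900
Total = 714818.7400
Percentage = 90460.4900 / 714818.7400 * 100 = 12.6550

12.6550%


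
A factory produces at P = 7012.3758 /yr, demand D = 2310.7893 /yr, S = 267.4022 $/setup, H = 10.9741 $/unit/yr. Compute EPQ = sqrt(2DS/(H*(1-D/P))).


1 - D/P = 1 - 0.3295 = 0.6705
H*(1-D/P) = 7.3578
2DS = 1235820.2851
EPQ = sqrt(167960.4996) = 409.8298

409.8298 units


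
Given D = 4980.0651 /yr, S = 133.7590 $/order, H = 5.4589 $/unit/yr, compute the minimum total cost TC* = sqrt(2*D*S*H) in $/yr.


2*D*S*H = 7272658.0398
TC* = sqrt(7272658.0398) = 2696.7866

2696.7866 $/yr


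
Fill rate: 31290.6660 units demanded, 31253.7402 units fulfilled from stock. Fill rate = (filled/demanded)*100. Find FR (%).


FR = 31253.7402 / 31290.6660 * 100 = 99.8820

99.8820%


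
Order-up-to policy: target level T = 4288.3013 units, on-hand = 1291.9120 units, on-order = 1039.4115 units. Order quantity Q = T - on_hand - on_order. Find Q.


Inventory position = OH + OO = 1291.9120 + 1039.4115 = 2331.3235
Q = 4288.3013 - 2331.3235 = 1956.9778

1956.9778 units
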